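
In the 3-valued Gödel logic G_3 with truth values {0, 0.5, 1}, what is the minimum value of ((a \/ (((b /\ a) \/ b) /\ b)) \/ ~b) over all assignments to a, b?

0.50

The minimum is attained at a = 0, b = 0.5:
  (b /\ a) = min(0.5, 0) = 0
  ((b /\ a) \/ b) = max(0, 0.5) = 0.5
  (((b /\ a) \/ b) /\ b) = min(0.5, 0.5) = 0.5
  (a \/ (((b /\ a) \/ b) /\ b)) = max(0, 0.5) = 0.5
  ~b: Gödel ¬ of 0.5 = 0 (operand ≠ 0)
  ((a \/ (((b /\ a) \/ b) /\ b)) \/ ~b) = max(0.5, 0) = 0.5
Checking all 9 assignments confirms none give a value below 0.50.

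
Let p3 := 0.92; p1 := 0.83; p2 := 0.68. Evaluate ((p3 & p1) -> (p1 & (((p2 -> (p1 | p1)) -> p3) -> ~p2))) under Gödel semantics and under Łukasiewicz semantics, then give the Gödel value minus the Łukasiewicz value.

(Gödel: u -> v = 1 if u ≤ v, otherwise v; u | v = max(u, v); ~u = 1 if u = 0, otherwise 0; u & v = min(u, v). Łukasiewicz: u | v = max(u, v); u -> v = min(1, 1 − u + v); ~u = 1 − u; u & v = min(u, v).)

Gödel evaluation:
  (p3 & p1) = min(0.92, 0.83) = 0.83
  (p1 | p1) = max(0.83, 0.83) = 0.83
  (p2 -> (p1 | p1)): 0.68 ≤ 0.83, so result = 1
  ((p2 -> (p1 | p1)) -> p3): 1 > 0.92, so result = 0.92
  ~p2: Gödel ¬ of 0.68 = 0 (operand ≠ 0)
  (((p2 -> (p1 | p1)) -> p3) -> ~p2): 0.92 > 0, so result = 0
  (p1 & (((p2 -> (p1 | p1)) -> p3) -> ~p2)) = min(0.83, 0) = 0
  ((p3 & p1) -> (p1 & (((p2 -> (p1 | p1)) -> p3) -> ~p2))): 0.83 > 0, so result = 0
  Gödel value = 0
Łukasiewicz evaluation:
  (p3 & p1) = min(0.92, 0.83) = 0.83
  (p1 | p1) = max(0.83, 0.83) = 0.83
  (p2 -> (p1 | p1)): min(1, 1 − 0.68 + 0.83) = 1
  ((p2 -> (p1 | p1)) -> p3): min(1, 1 − 1 + 0.92) = 0.92
  ~p2: Łukasiewicz ¬ gives 1 − 0.68 = 0.32
  (((p2 -> (p1 | p1)) -> p3) -> ~p2): min(1, 1 − 0.92 + 0.32) = 0.4
  (p1 & (((p2 -> (p1 | p1)) -> p3) -> ~p2)) = min(0.83, 0.4) = 0.4
  ((p3 & p1) -> (p1 & (((p2 -> (p1 | p1)) -> p3) -> ~p2))): min(1, 1 − 0.83 + 0.4) = 0.57
  Łukasiewicz value = 0.57
Difference: 0 − 0.57 = -0.57

-0.57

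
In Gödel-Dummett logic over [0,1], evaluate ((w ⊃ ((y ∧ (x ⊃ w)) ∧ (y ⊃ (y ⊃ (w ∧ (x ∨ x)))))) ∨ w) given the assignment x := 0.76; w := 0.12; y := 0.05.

(x ⊃ w): 0.76 > 0.12, so result = 0.12
(y ∧ (x ⊃ w)) = min(0.05, 0.12) = 0.05
(x ∨ x) = max(0.76, 0.76) = 0.76
(w ∧ (x ∨ x)) = min(0.12, 0.76) = 0.12
(y ⊃ (w ∧ (x ∨ x))): 0.05 ≤ 0.12, so result = 1
(y ⊃ (y ⊃ (w ∧ (x ∨ x)))): 0.05 ≤ 1, so result = 1
((y ∧ (x ⊃ w)) ∧ (y ⊃ (y ⊃ (w ∧ (x ∨ x))))) = min(0.05, 1) = 0.05
(w ⊃ ((y ∧ (x ⊃ w)) ∧ (y ⊃ (y ⊃ (w ∧ (x ∨ x)))))): 0.12 > 0.05, so result = 0.05
((w ⊃ ((y ∧ (x ⊃ w)) ∧ (y ⊃ (y ⊃ (w ∧ (x ∨ x)))))) ∨ w) = max(0.05, 0.12) = 0.12

0.12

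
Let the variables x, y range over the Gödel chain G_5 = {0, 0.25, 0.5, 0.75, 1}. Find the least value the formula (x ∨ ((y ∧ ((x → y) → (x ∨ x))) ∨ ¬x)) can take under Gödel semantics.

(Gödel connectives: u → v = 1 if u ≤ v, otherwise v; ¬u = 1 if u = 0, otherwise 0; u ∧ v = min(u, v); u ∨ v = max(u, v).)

0.25

The minimum is attained at x = 0.25, y = 0:
  (x → y): 0.25 > 0, so result = 0
  (x ∨ x) = max(0.25, 0.25) = 0.25
  ((x → y) → (x ∨ x)): 0 ≤ 0.25, so result = 1
  (y ∧ ((x → y) → (x ∨ x))) = min(0, 1) = 0
  ¬x: Gödel ¬ of 0.25 = 0 (operand ≠ 0)
  ((y ∧ ((x → y) → (x ∨ x))) ∨ ¬x) = max(0, 0) = 0
  (x ∨ ((y ∧ ((x → y) → (x ∨ x))) ∨ ¬x)) = max(0.25, 0) = 0.25
Checking all 25 assignments confirms none give a value below 0.25.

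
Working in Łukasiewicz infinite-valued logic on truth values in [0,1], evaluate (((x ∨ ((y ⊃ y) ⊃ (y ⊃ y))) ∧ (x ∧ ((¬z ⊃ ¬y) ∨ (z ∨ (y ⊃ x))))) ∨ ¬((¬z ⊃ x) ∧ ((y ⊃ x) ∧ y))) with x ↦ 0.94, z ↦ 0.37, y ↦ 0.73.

(y ⊃ y): min(1, 1 − 0.73 + 0.73) = 1
(y ⊃ y): min(1, 1 − 0.73 + 0.73) = 1
((y ⊃ y) ⊃ (y ⊃ y)): min(1, 1 − 1 + 1) = 1
(x ∨ ((y ⊃ y) ⊃ (y ⊃ y))) = max(0.94, 1) = 1
¬z: Łukasiewicz ¬ gives 1 − 0.37 = 0.63
¬y: Łukasiewicz ¬ gives 1 − 0.73 = 0.27
(¬z ⊃ ¬y): min(1, 1 − 0.63 + 0.27) = 0.64
(y ⊃ x): min(1, 1 − 0.73 + 0.94) = 1
(z ∨ (y ⊃ x)) = max(0.37, 1) = 1
((¬z ⊃ ¬y) ∨ (z ∨ (y ⊃ x))) = max(0.64, 1) = 1
(x ∧ ((¬z ⊃ ¬y) ∨ (z ∨ (y ⊃ x)))) = min(0.94, 1) = 0.94
((x ∨ ((y ⊃ y) ⊃ (y ⊃ y))) ∧ (x ∧ ((¬z ⊃ ¬y) ∨ (z ∨ (y ⊃ x))))) = min(1, 0.94) = 0.94
¬z: Łukasiewicz ¬ gives 1 − 0.37 = 0.63
(¬z ⊃ x): min(1, 1 − 0.63 + 0.94) = 1
(y ⊃ x): min(1, 1 − 0.73 + 0.94) = 1
((y ⊃ x) ∧ y) = min(1, 0.73) = 0.73
((¬z ⊃ x) ∧ ((y ⊃ x) ∧ y)) = min(1, 0.73) = 0.73
¬((¬z ⊃ x) ∧ ((y ⊃ x) ∧ y)): Łukasiewicz ¬ gives 1 − 0.73 = 0.27
(((x ∨ ((y ⊃ y) ⊃ (y ⊃ y))) ∧ (x ∧ ((¬z ⊃ ¬y) ∨ (z ∨ (y ⊃ x))))) ∨ ¬((¬z ⊃ x) ∧ ((y ⊃ x) ∧ y))) = max(0.94, 0.27) = 0.94

0.94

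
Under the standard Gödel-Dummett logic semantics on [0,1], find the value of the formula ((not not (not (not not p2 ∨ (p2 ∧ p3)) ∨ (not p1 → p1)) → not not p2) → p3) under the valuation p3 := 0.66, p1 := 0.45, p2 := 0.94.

0.66

not p2: Gödel ¬ of 0.94 = 0 (operand ≠ 0)
not not p2: Gödel ¬ of 0 = 1 (operand is 0)
(p2 ∧ p3) = min(0.94, 0.66) = 0.66
(not not p2 ∨ (p2 ∧ p3)) = max(1, 0.66) = 1
not (not not p2 ∨ (p2 ∧ p3)): Gödel ¬ of 1 = 0 (operand ≠ 0)
not p1: Gödel ¬ of 0.45 = 0 (operand ≠ 0)
(not p1 → p1): 0 ≤ 0.45, so result = 1
(not (not not p2 ∨ (p2 ∧ p3)) ∨ (not p1 → p1)) = max(0, 1) = 1
not (not (not not p2 ∨ (p2 ∧ p3)) ∨ (not p1 → p1)): Gödel ¬ of 1 = 0 (operand ≠ 0)
not not (not (not not p2 ∨ (p2 ∧ p3)) ∨ (not p1 → p1)): Gödel ¬ of 0 = 1 (operand is 0)
not p2: Gödel ¬ of 0.94 = 0 (operand ≠ 0)
not not p2: Gödel ¬ of 0 = 1 (operand is 0)
(not not (not (not not p2 ∨ (p2 ∧ p3)) ∨ (not p1 → p1)) → not not p2): 1 ≤ 1, so result = 1
((not not (not (not not p2 ∨ (p2 ∧ p3)) ∨ (not p1 → p1)) → not not p2) → p3): 1 > 0.66, so result = 0.66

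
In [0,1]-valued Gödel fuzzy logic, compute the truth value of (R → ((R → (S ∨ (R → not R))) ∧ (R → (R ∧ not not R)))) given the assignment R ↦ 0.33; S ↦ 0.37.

1.00

not R: Gödel ¬ of 0.33 = 0 (operand ≠ 0)
(R → not R): 0.33 > 0, so result = 0
(S ∨ (R → not R)) = max(0.37, 0) = 0.37
(R → (S ∨ (R → not R))): 0.33 ≤ 0.37, so result = 1
not R: Gödel ¬ of 0.33 = 0 (operand ≠ 0)
not not R: Gödel ¬ of 0 = 1 (operand is 0)
(R ∧ not not R) = min(0.33, 1) = 0.33
(R → (R ∧ not not R)): 0.33 ≤ 0.33, so result = 1
((R → (S ∨ (R → not R))) ∧ (R → (R ∧ not not R))) = min(1, 1) = 1
(R → ((R → (S ∨ (R → not R))) ∧ (R → (R ∧ not not R)))): 0.33 ≤ 1, so result = 1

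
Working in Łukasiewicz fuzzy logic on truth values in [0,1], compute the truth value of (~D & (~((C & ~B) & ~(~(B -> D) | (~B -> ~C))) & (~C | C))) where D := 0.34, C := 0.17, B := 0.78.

~D: Łukasiewicz ¬ gives 1 − 0.34 = 0.66
~B: Łukasiewicz ¬ gives 1 − 0.78 = 0.22
(C & ~B) = min(0.17, 0.22) = 0.17
(B -> D): min(1, 1 − 0.78 + 0.34) = 0.56
~(B -> D): Łukasiewicz ¬ gives 1 − 0.56 = 0.44
~B: Łukasiewicz ¬ gives 1 − 0.78 = 0.22
~C: Łukasiewicz ¬ gives 1 − 0.17 = 0.83
(~B -> ~C): min(1, 1 − 0.22 + 0.83) = 1
(~(B -> D) | (~B -> ~C)) = max(0.44, 1) = 1
~(~(B -> D) | (~B -> ~C)): Łukasiewicz ¬ gives 1 − 1 = 0
((C & ~B) & ~(~(B -> D) | (~B -> ~C))) = min(0.17, 0) = 0
~((C & ~B) & ~(~(B -> D) | (~B -> ~C))): Łukasiewicz ¬ gives 1 − 0 = 1
~C: Łukasiewicz ¬ gives 1 − 0.17 = 0.83
(~C | C) = max(0.83, 0.17) = 0.83
(~((C & ~B) & ~(~(B -> D) | (~B -> ~C))) & (~C | C)) = min(1, 0.83) = 0.83
(~D & (~((C & ~B) & ~(~(B -> D) | (~B -> ~C))) & (~C | C))) = min(0.66, 0.83) = 0.66

0.66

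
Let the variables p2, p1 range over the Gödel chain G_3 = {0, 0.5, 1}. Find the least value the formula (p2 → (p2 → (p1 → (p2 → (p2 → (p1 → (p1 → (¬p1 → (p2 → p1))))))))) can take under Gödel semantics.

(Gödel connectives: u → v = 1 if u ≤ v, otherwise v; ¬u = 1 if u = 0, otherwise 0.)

1.00

Every assignment gives 1. For instance at p2 = 0, p1 = 0:
  ¬p1: Gödel ¬ of 0 = 1 (operand is 0)
  (p2 → p1): 0 ≤ 0, so result = 1
  (¬p1 → (p2 → p1)): 1 ≤ 1, so result = 1
  (p1 → (¬p1 → (p2 → p1))): 0 ≤ 1, so result = 1
  (p1 → (p1 → (¬p1 → (p2 → p1)))): 0 ≤ 1, so result = 1
  (p2 → (p1 → (p1 → (¬p1 → (p2 → p1))))): 0 ≤ 1, so result = 1
  (p2 → (p2 → (p1 → (p1 → (¬p1 → (p2 → p1)))))): 0 ≤ 1, so result = 1
  (p1 → (p2 → (p2 → (p1 → (p1 → (¬p1 → (p2 → p1))))))): 0 ≤ 1, so result = 1
  (p2 → (p1 → (p2 → (p2 → (p1 → (p1 → (¬p1 → (p2 → p1)))))))): 0 ≤ 1, so result = 1
  (p2 → (p2 → (p1 → (p2 → (p2 → (p1 → (p1 → (¬p1 → (p2 → p1))))))))): 0 ≤ 1, so result = 1
All 9 assignments give value 1 — the formula is a G_3-tautology.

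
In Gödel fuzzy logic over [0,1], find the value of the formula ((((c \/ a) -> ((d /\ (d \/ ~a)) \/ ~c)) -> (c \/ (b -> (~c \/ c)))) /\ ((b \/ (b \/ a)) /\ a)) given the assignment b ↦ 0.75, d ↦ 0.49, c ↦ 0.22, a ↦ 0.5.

0.22

(c \/ a) = max(0.22, 0.5) = 0.5
~a: Gödel ¬ of 0.5 = 0 (operand ≠ 0)
(d \/ ~a) = max(0.49, 0) = 0.49
(d /\ (d \/ ~a)) = min(0.49, 0.49) = 0.49
~c: Gödel ¬ of 0.22 = 0 (operand ≠ 0)
((d /\ (d \/ ~a)) \/ ~c) = max(0.49, 0) = 0.49
((c \/ a) -> ((d /\ (d \/ ~a)) \/ ~c)): 0.5 > 0.49, so result = 0.49
~c: Gödel ¬ of 0.22 = 0 (operand ≠ 0)
(~c \/ c) = max(0, 0.22) = 0.22
(b -> (~c \/ c)): 0.75 > 0.22, so result = 0.22
(c \/ (b -> (~c \/ c))) = max(0.22, 0.22) = 0.22
(((c \/ a) -> ((d /\ (d \/ ~a)) \/ ~c)) -> (c \/ (b -> (~c \/ c)))): 0.49 > 0.22, so result = 0.22
(b \/ a) = max(0.75, 0.5) = 0.75
(b \/ (b \/ a)) = max(0.75, 0.75) = 0.75
((b \/ (b \/ a)) /\ a) = min(0.75, 0.5) = 0.5
((((c \/ a) -> ((d /\ (d \/ ~a)) \/ ~c)) -> (c \/ (b -> (~c \/ c)))) /\ ((b \/ (b \/ a)) /\ a)) = min(0.22, 0.5) = 0.22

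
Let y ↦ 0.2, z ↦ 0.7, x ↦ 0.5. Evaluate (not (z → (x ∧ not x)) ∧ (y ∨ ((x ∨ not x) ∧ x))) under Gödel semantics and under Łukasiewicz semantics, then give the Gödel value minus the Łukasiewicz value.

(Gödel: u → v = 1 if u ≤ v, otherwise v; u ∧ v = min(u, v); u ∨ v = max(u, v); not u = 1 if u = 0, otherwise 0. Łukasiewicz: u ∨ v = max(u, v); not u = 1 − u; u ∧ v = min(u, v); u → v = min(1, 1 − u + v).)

Gödel evaluation:
  not x: Gödel ¬ of 0.5 = 0 (operand ≠ 0)
  (x ∧ not x) = min(0.5, 0) = 0
  (z → (x ∧ not x)): 0.7 > 0, so result = 0
  not (z → (x ∧ not x)): Gödel ¬ of 0 = 1 (operand is 0)
  not x: Gödel ¬ of 0.5 = 0 (operand ≠ 0)
  (x ∨ not x) = max(0.5, 0) = 0.5
  ((x ∨ not x) ∧ x) = min(0.5, 0.5) = 0.5
  (y ∨ ((x ∨ not x) ∧ x)) = max(0.2, 0.5) = 0.5
  (not (z → (x ∧ not x)) ∧ (y ∨ ((x ∨ not x) ∧ x))) = min(1, 0.5) = 0.5
  Gödel value = 0.5
Łukasiewicz evaluation:
  not x: Łukasiewicz ¬ gives 1 − 0.5 = 0.5
  (x ∧ not x) = min(0.5, 0.5) = 0.5
  (z → (x ∧ not x)): min(1, 1 − 0.7 + 0.5) = 0.8
  not (z → (x ∧ not x)): Łukasiewicz ¬ gives 1 − 0.8 = 0.2
  not x: Łukasiewicz ¬ gives 1 − 0.5 = 0.5
  (x ∨ not x) = max(0.5, 0.5) = 0.5
  ((x ∨ not x) ∧ x) = min(0.5, 0.5) = 0.5
  (y ∨ ((x ∨ not x) ∧ x)) = max(0.2, 0.5) = 0.5
  (not (z → (x ∧ not x)) ∧ (y ∨ ((x ∨ not x) ∧ x))) = min(0.2, 0.5) = 0.2
  Łukasiewicz value = 0.2
Difference: 0.5 − 0.2 = 0.30

0.30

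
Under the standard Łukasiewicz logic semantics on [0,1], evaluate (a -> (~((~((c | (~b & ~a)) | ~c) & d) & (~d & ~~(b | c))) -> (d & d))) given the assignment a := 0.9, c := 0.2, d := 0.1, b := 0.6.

~b: Łukasiewicz ¬ gives 1 − 0.6 = 0.4
~a: Łukasiewicz ¬ gives 1 − 0.9 = 0.1
(~b & ~a) = min(0.4, 0.1) = 0.1
(c | (~b & ~a)) = max(0.2, 0.1) = 0.2
~c: Łukasiewicz ¬ gives 1 − 0.2 = 0.8
((c | (~b & ~a)) | ~c) = max(0.2, 0.8) = 0.8
~((c | (~b & ~a)) | ~c): Łukasiewicz ¬ gives 1 − 0.8 = 0.2
(~((c | (~b & ~a)) | ~c) & d) = min(0.2, 0.1) = 0.1
~d: Łukasiewicz ¬ gives 1 − 0.1 = 0.9
(b | c) = max(0.6, 0.2) = 0.6
~(b | c): Łukasiewicz ¬ gives 1 − 0.6 = 0.4
~~(b | c): Łukasiewicz ¬ gives 1 − 0.4 = 0.6
(~d & ~~(b | c)) = min(0.9, 0.6) = 0.6
((~((c | (~b & ~a)) | ~c) & d) & (~d & ~~(b | c))) = min(0.1, 0.6) = 0.1
~((~((c | (~b & ~a)) | ~c) & d) & (~d & ~~(b | c))): Łukasiewicz ¬ gives 1 − 0.1 = 0.9
(d & d) = min(0.1, 0.1) = 0.1
(~((~((c | (~b & ~a)) | ~c) & d) & (~d & ~~(b | c))) -> (d & d)): min(1, 1 − 0.9 + 0.1) = 0.2
(a -> (~((~((c | (~b & ~a)) | ~c) & d) & (~d & ~~(b | c))) -> (d & d))): min(1, 1 − 0.9 + 0.2) = 0.3

0.30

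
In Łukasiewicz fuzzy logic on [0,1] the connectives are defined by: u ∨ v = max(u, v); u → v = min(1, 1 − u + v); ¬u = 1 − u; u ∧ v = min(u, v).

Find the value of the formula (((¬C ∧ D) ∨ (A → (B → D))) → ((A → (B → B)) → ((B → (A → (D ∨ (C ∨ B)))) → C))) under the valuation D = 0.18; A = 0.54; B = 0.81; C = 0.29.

0.46

¬C: Łukasiewicz ¬ gives 1 − 0.29 = 0.71
(¬C ∧ D) = min(0.71, 0.18) = 0.18
(B → D): min(1, 1 − 0.81 + 0.18) = 0.37
(A → (B → D)): min(1, 1 − 0.54 + 0.37) = 0.83
((¬C ∧ D) ∨ (A → (B → D))) = max(0.18, 0.83) = 0.83
(B → B): min(1, 1 − 0.81 + 0.81) = 1
(A → (B → B)): min(1, 1 − 0.54 + 1) = 1
(C ∨ B) = max(0.29, 0.81) = 0.81
(D ∨ (C ∨ B)) = max(0.18, 0.81) = 0.81
(A → (D ∨ (C ∨ B))): min(1, 1 − 0.54 + 0.81) = 1
(B → (A → (D ∨ (C ∨ B)))): min(1, 1 − 0.81 + 1) = 1
((B → (A → (D ∨ (C ∨ B)))) → C): min(1, 1 − 1 + 0.29) = 0.29
((A → (B → B)) → ((B → (A → (D ∨ (C ∨ B)))) → C)): min(1, 1 − 1 + 0.29) = 0.29
(((¬C ∧ D) ∨ (A → (B → D))) → ((A → (B → B)) → ((B → (A → (D ∨ (C ∨ B)))) → C))): min(1, 1 − 0.83 + 0.29) = 0.46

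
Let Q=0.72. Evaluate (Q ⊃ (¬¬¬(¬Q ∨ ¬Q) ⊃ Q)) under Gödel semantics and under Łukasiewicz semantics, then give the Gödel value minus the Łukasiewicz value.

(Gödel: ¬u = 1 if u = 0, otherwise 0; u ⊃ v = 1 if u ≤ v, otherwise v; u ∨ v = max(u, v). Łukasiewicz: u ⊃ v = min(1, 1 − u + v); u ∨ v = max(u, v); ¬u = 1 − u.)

Gödel evaluation:
  ¬Q: Gödel ¬ of 0.72 = 0 (operand ≠ 0)
  ¬Q: Gödel ¬ of 0.72 = 0 (operand ≠ 0)
  (¬Q ∨ ¬Q) = max(0, 0) = 0
  ¬(¬Q ∨ ¬Q): Gödel ¬ of 0 = 1 (operand is 0)
  ¬¬(¬Q ∨ ¬Q): Gödel ¬ of 1 = 0 (operand ≠ 0)
  ¬¬¬(¬Q ∨ ¬Q): Gödel ¬ of 0 = 1 (operand is 0)
  (¬¬¬(¬Q ∨ ¬Q) ⊃ Q): 1 > 0.72, so result = 0.72
  (Q ⊃ (¬¬¬(¬Q ∨ ¬Q) ⊃ Q)): 0.72 ≤ 0.72, so result = 1
  Gödel value = 1
Łukasiewicz evaluation:
  ¬Q: Łukasiewicz ¬ gives 1 − 0.72 = 0.28
  ¬Q: Łukasiewicz ¬ gives 1 − 0.72 = 0.28
  (¬Q ∨ ¬Q) = max(0.28, 0.28) = 0.28
  ¬(¬Q ∨ ¬Q): Łukasiewicz ¬ gives 1 − 0.28 = 0.72
  ¬¬(¬Q ∨ ¬Q): Łukasiewicz ¬ gives 1 − 0.72 = 0.28
  ¬¬¬(¬Q ∨ ¬Q): Łukasiewicz ¬ gives 1 − 0.28 = 0.72
  (¬¬¬(¬Q ∨ ¬Q) ⊃ Q): min(1, 1 − 0.72 + 0.72) = 1
  (Q ⊃ (¬¬¬(¬Q ∨ ¬Q) ⊃ Q)): min(1, 1 − 0.72 + 1) = 1
  Łukasiewicz value = 1
Difference: 1 − 1 = 0.00

0.00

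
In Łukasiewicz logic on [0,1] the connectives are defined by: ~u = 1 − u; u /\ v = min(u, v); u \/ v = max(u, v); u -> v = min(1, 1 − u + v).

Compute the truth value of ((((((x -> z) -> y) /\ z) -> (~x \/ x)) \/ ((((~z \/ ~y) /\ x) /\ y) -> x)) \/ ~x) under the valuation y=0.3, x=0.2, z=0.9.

1.00

(x -> z): min(1, 1 − 0.2 + 0.9) = 1
((x -> z) -> y): min(1, 1 − 1 + 0.3) = 0.3
(((x -> z) -> y) /\ z) = min(0.3, 0.9) = 0.3
~x: Łukasiewicz ¬ gives 1 − 0.2 = 0.8
(~x \/ x) = max(0.8, 0.2) = 0.8
((((x -> z) -> y) /\ z) -> (~x \/ x)): min(1, 1 − 0.3 + 0.8) = 1
~z: Łukasiewicz ¬ gives 1 − 0.9 = 0.1
~y: Łukasiewicz ¬ gives 1 − 0.3 = 0.7
(~z \/ ~y) = max(0.1, 0.7) = 0.7
((~z \/ ~y) /\ x) = min(0.7, 0.2) = 0.2
(((~z \/ ~y) /\ x) /\ y) = min(0.2, 0.3) = 0.2
((((~z \/ ~y) /\ x) /\ y) -> x): min(1, 1 − 0.2 + 0.2) = 1
(((((x -> z) -> y) /\ z) -> (~x \/ x)) \/ ((((~z \/ ~y) /\ x) /\ y) -> x)) = max(1, 1) = 1
~x: Łukasiewicz ¬ gives 1 − 0.2 = 0.8
((((((x -> z) -> y) /\ z) -> (~x \/ x)) \/ ((((~z \/ ~y) /\ x) /\ y) -> x)) \/ ~x) = max(1, 0.8) = 1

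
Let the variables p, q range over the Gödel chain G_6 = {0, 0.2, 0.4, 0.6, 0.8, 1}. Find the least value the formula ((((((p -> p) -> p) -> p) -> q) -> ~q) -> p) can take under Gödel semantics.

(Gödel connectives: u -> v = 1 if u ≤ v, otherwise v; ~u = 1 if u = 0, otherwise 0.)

The minimum is attained at p = 0, q = 0:
  (p -> p): 0 ≤ 0, so result = 1
  ((p -> p) -> p): 1 > 0, so result = 0
  (((p -> p) -> p) -> p): 0 ≤ 0, so result = 1
  ((((p -> p) -> p) -> p) -> q): 1 > 0, so result = 0
  ~q: Gödel ¬ of 0 = 1 (operand is 0)
  (((((p -> p) -> p) -> p) -> q) -> ~q): 0 ≤ 1, so result = 1
  ((((((p -> p) -> p) -> p) -> q) -> ~q) -> p): 1 > 0, so result = 0
Checking all 36 assignments confirms none give a value below 0.00.

0.00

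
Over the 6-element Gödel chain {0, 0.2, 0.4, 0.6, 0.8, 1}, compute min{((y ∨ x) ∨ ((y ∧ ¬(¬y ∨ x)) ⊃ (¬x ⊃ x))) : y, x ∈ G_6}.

0.20

The minimum is attained at y = 0.2, x = 0:
  (y ∨ x) = max(0.2, 0) = 0.2
  ¬y: Gödel ¬ of 0.2 = 0 (operand ≠ 0)
  (¬y ∨ x) = max(0, 0) = 0
  ¬(¬y ∨ x): Gödel ¬ of 0 = 1 (operand is 0)
  (y ∧ ¬(¬y ∨ x)) = min(0.2, 1) = 0.2
  ¬x: Gödel ¬ of 0 = 1 (operand is 0)
  (¬x ⊃ x): 1 > 0, so result = 0
  ((y ∧ ¬(¬y ∨ x)) ⊃ (¬x ⊃ x)): 0.2 > 0, so result = 0
  ((y ∨ x) ∨ ((y ∧ ¬(¬y ∨ x)) ⊃ (¬x ⊃ x))) = max(0.2, 0) = 0.2
Checking all 36 assignments confirms none give a value below 0.20.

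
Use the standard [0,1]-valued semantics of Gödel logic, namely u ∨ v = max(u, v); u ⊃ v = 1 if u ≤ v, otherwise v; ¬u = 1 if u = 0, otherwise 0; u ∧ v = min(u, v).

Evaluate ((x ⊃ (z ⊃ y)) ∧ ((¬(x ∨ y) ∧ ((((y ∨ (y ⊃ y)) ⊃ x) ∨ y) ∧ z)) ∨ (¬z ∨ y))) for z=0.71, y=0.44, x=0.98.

0.44

(z ⊃ y): 0.71 > 0.44, so result = 0.44
(x ⊃ (z ⊃ y)): 0.98 > 0.44, so result = 0.44
(x ∨ y) = max(0.98, 0.44) = 0.98
¬(x ∨ y): Gödel ¬ of 0.98 = 0 (operand ≠ 0)
(y ⊃ y): 0.44 ≤ 0.44, so result = 1
(y ∨ (y ⊃ y)) = max(0.44, 1) = 1
((y ∨ (y ⊃ y)) ⊃ x): 1 > 0.98, so result = 0.98
(((y ∨ (y ⊃ y)) ⊃ x) ∨ y) = max(0.98, 0.44) = 0.98
((((y ∨ (y ⊃ y)) ⊃ x) ∨ y) ∧ z) = min(0.98, 0.71) = 0.71
(¬(x ∨ y) ∧ ((((y ∨ (y ⊃ y)) ⊃ x) ∨ y) ∧ z)) = min(0, 0.71) = 0
¬z: Gödel ¬ of 0.71 = 0 (operand ≠ 0)
(¬z ∨ y) = max(0, 0.44) = 0.44
((¬(x ∨ y) ∧ ((((y ∨ (y ⊃ y)) ⊃ x) ∨ y) ∧ z)) ∨ (¬z ∨ y)) = max(0, 0.44) = 0.44
((x ⊃ (z ⊃ y)) ∧ ((¬(x ∨ y) ∧ ((((y ∨ (y ⊃ y)) ⊃ x) ∨ y) ∧ z)) ∨ (¬z ∨ y))) = min(0.44, 0.44) = 0.44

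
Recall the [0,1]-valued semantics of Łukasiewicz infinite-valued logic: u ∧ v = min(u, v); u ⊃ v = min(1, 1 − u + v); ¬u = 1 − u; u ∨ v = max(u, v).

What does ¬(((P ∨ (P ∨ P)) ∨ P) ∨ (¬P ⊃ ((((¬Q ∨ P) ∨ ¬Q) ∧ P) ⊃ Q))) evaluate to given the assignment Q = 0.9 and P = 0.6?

(P ∨ P) = max(0.6, 0.6) = 0.6
(P ∨ (P ∨ P)) = max(0.6, 0.6) = 0.6
((P ∨ (P ∨ P)) ∨ P) = max(0.6, 0.6) = 0.6
¬P: Łukasiewicz ¬ gives 1 − 0.6 = 0.4
¬Q: Łukasiewicz ¬ gives 1 − 0.9 = 0.1
(¬Q ∨ P) = max(0.1, 0.6) = 0.6
¬Q: Łukasiewicz ¬ gives 1 − 0.9 = 0.1
((¬Q ∨ P) ∨ ¬Q) = max(0.6, 0.1) = 0.6
(((¬Q ∨ P) ∨ ¬Q) ∧ P) = min(0.6, 0.6) = 0.6
((((¬Q ∨ P) ∨ ¬Q) ∧ P) ⊃ Q): min(1, 1 − 0.6 + 0.9) = 1
(¬P ⊃ ((((¬Q ∨ P) ∨ ¬Q) ∧ P) ⊃ Q)): min(1, 1 − 0.4 + 1) = 1
(((P ∨ (P ∨ P)) ∨ P) ∨ (¬P ⊃ ((((¬Q ∨ P) ∨ ¬Q) ∧ P) ⊃ Q))) = max(0.6, 1) = 1
¬(((P ∨ (P ∨ P)) ∨ P) ∨ (¬P ⊃ ((((¬Q ∨ P) ∨ ¬Q) ∧ P) ⊃ Q))): Łukasiewicz ¬ gives 1 − 1 = 0

0.00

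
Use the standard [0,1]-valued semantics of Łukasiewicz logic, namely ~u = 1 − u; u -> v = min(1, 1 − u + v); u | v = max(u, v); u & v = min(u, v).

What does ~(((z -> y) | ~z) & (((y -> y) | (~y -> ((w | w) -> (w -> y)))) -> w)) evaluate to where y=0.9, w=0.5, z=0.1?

(z -> y): min(1, 1 − 0.1 + 0.9) = 1
~z: Łukasiewicz ¬ gives 1 − 0.1 = 0.9
((z -> y) | ~z) = max(1, 0.9) = 1
(y -> y): min(1, 1 − 0.9 + 0.9) = 1
~y: Łukasiewicz ¬ gives 1 − 0.9 = 0.1
(w | w) = max(0.5, 0.5) = 0.5
(w -> y): min(1, 1 − 0.5 + 0.9) = 1
((w | w) -> (w -> y)): min(1, 1 − 0.5 + 1) = 1
(~y -> ((w | w) -> (w -> y))): min(1, 1 − 0.1 + 1) = 1
((y -> y) | (~y -> ((w | w) -> (w -> y)))) = max(1, 1) = 1
(((y -> y) | (~y -> ((w | w) -> (w -> y)))) -> w): min(1, 1 − 1 + 0.5) = 0.5
(((z -> y) | ~z) & (((y -> y) | (~y -> ((w | w) -> (w -> y)))) -> w)) = min(1, 0.5) = 0.5
~(((z -> y) | ~z) & (((y -> y) | (~y -> ((w | w) -> (w -> y)))) -> w)): Łukasiewicz ¬ gives 1 − 0.5 = 0.5

0.50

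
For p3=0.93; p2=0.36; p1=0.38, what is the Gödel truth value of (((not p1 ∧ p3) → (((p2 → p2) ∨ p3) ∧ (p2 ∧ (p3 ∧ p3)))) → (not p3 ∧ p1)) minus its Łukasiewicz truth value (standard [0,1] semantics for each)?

-0.33

Gödel evaluation:
  not p1: Gödel ¬ of 0.38 = 0 (operand ≠ 0)
  (not p1 ∧ p3) = min(0, 0.93) = 0
  (p2 → p2): 0.36 ≤ 0.36, so result = 1
  ((p2 → p2) ∨ p3) = max(1, 0.93) = 1
  (p3 ∧ p3) = min(0.93, 0.93) = 0.93
  (p2 ∧ (p3 ∧ p3)) = min(0.36, 0.93) = 0.36
  (((p2 → p2) ∨ p3) ∧ (p2 ∧ (p3 ∧ p3))) = min(1, 0.36) = 0.36
  ((not p1 ∧ p3) → (((p2 → p2) ∨ p3) ∧ (p2 ∧ (p3 ∧ p3)))): 0 ≤ 0.36, so result = 1
  not p3: Gödel ¬ of 0.93 = 0 (operand ≠ 0)
  (not p3 ∧ p1) = min(0, 0.38) = 0
  (((not p1 ∧ p3) → (((p2 → p2) ∨ p3) ∧ (p2 ∧ (p3 ∧ p3)))) → (not p3 ∧ p1)): 1 > 0, so result = 0
  Gödel value = 0
Łukasiewicz evaluation:
  not p1: Łukasiewicz ¬ gives 1 − 0.38 = 0.62
  (not p1 ∧ p3) = min(0.62, 0.93) = 0.62
  (p2 → p2): min(1, 1 − 0.36 + 0.36) = 1
  ((p2 → p2) ∨ p3) = max(1, 0.93) = 1
  (p3 ∧ p3) = min(0.93, 0.93) = 0.93
  (p2 ∧ (p3 ∧ p3)) = min(0.36, 0.93) = 0.36
  (((p2 → p2) ∨ p3) ∧ (p2 ∧ (p3 ∧ p3))) = min(1, 0.36) = 0.36
  ((not p1 ∧ p3) → (((p2 → p2) ∨ p3) ∧ (p2 ∧ (p3 ∧ p3)))): min(1, 1 − 0.62 + 0.36) = 0.74
  not p3: Łukasiewicz ¬ gives 1 − 0.93 = 0.07
  (not p3 ∧ p1) = min(0.07, 0.38) = 0.07
  (((not p1 ∧ p3) → (((p2 → p2) ∨ p3) ∧ (p2 ∧ (p3 ∧ p3)))) → (not p3 ∧ p1)): min(1, 1 − 0.74 + 0.07) = 0.33
  Łukasiewicz value = 0.33
Difference: 0 − 0.33 = -0.33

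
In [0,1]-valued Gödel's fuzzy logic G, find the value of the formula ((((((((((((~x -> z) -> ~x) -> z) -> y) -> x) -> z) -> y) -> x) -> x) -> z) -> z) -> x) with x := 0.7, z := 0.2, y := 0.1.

0.70

~x: Gödel ¬ of 0.7 = 0 (operand ≠ 0)
(~x -> z): 0 ≤ 0.2, so result = 1
~x: Gödel ¬ of 0.7 = 0 (operand ≠ 0)
((~x -> z) -> ~x): 1 > 0, so result = 0
(((~x -> z) -> ~x) -> z): 0 ≤ 0.2, so result = 1
((((~x -> z) -> ~x) -> z) -> y): 1 > 0.1, so result = 0.1
(((((~x -> z) -> ~x) -> z) -> y) -> x): 0.1 ≤ 0.7, so result = 1
((((((~x -> z) -> ~x) -> z) -> y) -> x) -> z): 1 > 0.2, so result = 0.2
(((((((~x -> z) -> ~x) -> z) -> y) -> x) -> z) -> y): 0.2 > 0.1, so result = 0.1
((((((((~x -> z) -> ~x) -> z) -> y) -> x) -> z) -> y) -> x): 0.1 ≤ 0.7, so result = 1
(((((((((~x -> z) -> ~x) -> z) -> y) -> x) -> z) -> y) -> x) -> x): 1 > 0.7, so result = 0.7
((((((((((~x -> z) -> ~x) -> z) -> y) -> x) -> z) -> y) -> x) -> x) -> z): 0.7 > 0.2, so result = 0.2
(((((((((((~x -> z) -> ~x) -> z) -> y) -> x) -> z) -> y) -> x) -> x) -> z) -> z): 0.2 ≤ 0.2, so result = 1
((((((((((((~x -> z) -> ~x) -> z) -> y) -> x) -> z) -> y) -> x) -> x) -> z) -> z) -> x): 1 > 0.7, so result = 0.7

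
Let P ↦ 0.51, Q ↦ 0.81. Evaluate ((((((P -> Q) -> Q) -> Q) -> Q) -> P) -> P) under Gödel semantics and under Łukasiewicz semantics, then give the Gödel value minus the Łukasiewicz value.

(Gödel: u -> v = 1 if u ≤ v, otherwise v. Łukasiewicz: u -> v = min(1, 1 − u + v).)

0.19

Gödel evaluation:
  (P -> Q): 0.51 ≤ 0.81, so result = 1
  ((P -> Q) -> Q): 1 > 0.81, so result = 0.81
  (((P -> Q) -> Q) -> Q): 0.81 ≤ 0.81, so result = 1
  ((((P -> Q) -> Q) -> Q) -> Q): 1 > 0.81, so result = 0.81
  (((((P -> Q) -> Q) -> Q) -> Q) -> P): 0.81 > 0.51, so result = 0.51
  ((((((P -> Q) -> Q) -> Q) -> Q) -> P) -> P): 0.51 ≤ 0.51, so result = 1
  Gödel value = 1
Łukasiewicz evaluation:
  (P -> Q): min(1, 1 − 0.51 + 0.81) = 1
  ((P -> Q) -> Q): min(1, 1 − 1 + 0.81) = 0.81
  (((P -> Q) -> Q) -> Q): min(1, 1 − 0.81 + 0.81) = 1
  ((((P -> Q) -> Q) -> Q) -> Q): min(1, 1 − 1 + 0.81) = 0.81
  (((((P -> Q) -> Q) -> Q) -> Q) -> P): min(1, 1 − 0.81 + 0.51) = 0.7
  ((((((P -> Q) -> Q) -> Q) -> Q) -> P) -> P): min(1, 1 − 0.7 + 0.51) = 0.81
  Łukasiewicz value = 0.81
Difference: 1 − 0.81 = 0.19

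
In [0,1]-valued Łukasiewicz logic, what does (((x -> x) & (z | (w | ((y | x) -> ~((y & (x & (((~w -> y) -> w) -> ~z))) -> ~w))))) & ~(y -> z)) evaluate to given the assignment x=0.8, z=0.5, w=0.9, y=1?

(x -> x): min(1, 1 − 0.8 + 0.8) = 1
(y | x) = max(1, 0.8) = 1
~w: Łukasiewicz ¬ gives 1 − 0.9 = 0.1
(~w -> y): min(1, 1 − 0.1 + 1) = 1
((~w -> y) -> w): min(1, 1 − 1 + 0.9) = 0.9
~z: Łukasiewicz ¬ gives 1 − 0.5 = 0.5
(((~w -> y) -> w) -> ~z): min(1, 1 − 0.9 + 0.5) = 0.6
(x & (((~w -> y) -> w) -> ~z)) = min(0.8, 0.6) = 0.6
(y & (x & (((~w -> y) -> w) -> ~z))) = min(1, 0.6) = 0.6
~w: Łukasiewicz ¬ gives 1 − 0.9 = 0.1
((y & (x & (((~w -> y) -> w) -> ~z))) -> ~w): min(1, 1 − 0.6 + 0.1) = 0.5
~((y & (x & (((~w -> y) -> w) -> ~z))) -> ~w): Łukasiewicz ¬ gives 1 − 0.5 = 0.5
((y | x) -> ~((y & (x & (((~w -> y) -> w) -> ~z))) -> ~w)): min(1, 1 − 1 + 0.5) = 0.5
(w | ((y | x) -> ~((y & (x & (((~w -> y) -> w) -> ~z))) -> ~w))) = max(0.9, 0.5) = 0.9
(z | (w | ((y | x) -> ~((y & (x & (((~w -> y) -> w) -> ~z))) -> ~w)))) = max(0.5, 0.9) = 0.9
((x -> x) & (z | (w | ((y | x) -> ~((y & (x & (((~w -> y) -> w) -> ~z))) -> ~w))))) = min(1, 0.9) = 0.9
(y -> z): min(1, 1 − 1 + 0.5) = 0.5
~(y -> z): Łukasiewicz ¬ gives 1 − 0.5 = 0.5
(((x -> x) & (z | (w | ((y | x) -> ~((y & (x & (((~w -> y) -> w) -> ~z))) -> ~w))))) & ~(y -> z)) = min(0.9, 0.5) = 0.5

0.50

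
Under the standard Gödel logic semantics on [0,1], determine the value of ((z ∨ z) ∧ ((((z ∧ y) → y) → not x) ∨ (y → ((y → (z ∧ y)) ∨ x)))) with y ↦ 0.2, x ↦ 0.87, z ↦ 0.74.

(z ∨ z) = max(0.74, 0.74) = 0.74
(z ∧ y) = min(0.74, 0.2) = 0.2
((z ∧ y) → y): 0.2 ≤ 0.2, so result = 1
not x: Gödel ¬ of 0.87 = 0 (operand ≠ 0)
(((z ∧ y) → y) → not x): 1 > 0, so result = 0
(z ∧ y) = min(0.74, 0.2) = 0.2
(y → (z ∧ y)): 0.2 ≤ 0.2, so result = 1
((y → (z ∧ y)) ∨ x) = max(1, 0.87) = 1
(y → ((y → (z ∧ y)) ∨ x)): 0.2 ≤ 1, so result = 1
((((z ∧ y) → y) → not x) ∨ (y → ((y → (z ∧ y)) ∨ x))) = max(0, 1) = 1
((z ∨ z) ∧ ((((z ∧ y) → y) → not x) ∨ (y → ((y → (z ∧ y)) ∨ x)))) = min(0.74, 1) = 0.74

0.74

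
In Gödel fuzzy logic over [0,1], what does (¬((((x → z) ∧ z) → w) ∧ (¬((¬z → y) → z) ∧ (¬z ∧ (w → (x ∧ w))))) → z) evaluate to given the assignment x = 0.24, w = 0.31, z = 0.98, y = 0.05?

0.98

(x → z): 0.24 ≤ 0.98, so result = 1
((x → z) ∧ z) = min(1, 0.98) = 0.98
(((x → z) ∧ z) → w): 0.98 > 0.31, so result = 0.31
¬z: Gödel ¬ of 0.98 = 0 (operand ≠ 0)
(¬z → y): 0 ≤ 0.05, so result = 1
((¬z → y) → z): 1 > 0.98, so result = 0.98
¬((¬z → y) → z): Gödel ¬ of 0.98 = 0 (operand ≠ 0)
¬z: Gödel ¬ of 0.98 = 0 (operand ≠ 0)
(x ∧ w) = min(0.24, 0.31) = 0.24
(w → (x ∧ w)): 0.31 > 0.24, so result = 0.24
(¬z ∧ (w → (x ∧ w))) = min(0, 0.24) = 0
(¬((¬z → y) → z) ∧ (¬z ∧ (w → (x ∧ w)))) = min(0, 0) = 0
((((x → z) ∧ z) → w) ∧ (¬((¬z → y) → z) ∧ (¬z ∧ (w → (x ∧ w))))) = min(0.31, 0) = 0
¬((((x → z) ∧ z) → w) ∧ (¬((¬z → y) → z) ∧ (¬z ∧ (w → (x ∧ w))))): Gödel ¬ of 0 = 1 (operand is 0)
(¬((((x → z) ∧ z) → w) ∧ (¬((¬z → y) → z) ∧ (¬z ∧ (w → (x ∧ w))))) → z): 1 > 0.98, so result = 0.98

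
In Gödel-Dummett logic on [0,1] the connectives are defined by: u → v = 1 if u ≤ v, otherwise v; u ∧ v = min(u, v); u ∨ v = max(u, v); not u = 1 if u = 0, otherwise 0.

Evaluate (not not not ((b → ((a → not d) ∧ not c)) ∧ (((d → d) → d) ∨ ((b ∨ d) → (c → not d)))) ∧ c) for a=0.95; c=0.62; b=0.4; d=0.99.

0.62

not d: Gödel ¬ of 0.99 = 0 (operand ≠ 0)
(a → not d): 0.95 > 0, so result = 0
not c: Gödel ¬ of 0.62 = 0 (operand ≠ 0)
((a → not d) ∧ not c) = min(0, 0) = 0
(b → ((a → not d) ∧ not c)): 0.4 > 0, so result = 0
(d → d): 0.99 ≤ 0.99, so result = 1
((d → d) → d): 1 > 0.99, so result = 0.99
(b ∨ d) = max(0.4, 0.99) = 0.99
not d: Gödel ¬ of 0.99 = 0 (operand ≠ 0)
(c → not d): 0.62 > 0, so result = 0
((b ∨ d) → (c → not d)): 0.99 > 0, so result = 0
(((d → d) → d) ∨ ((b ∨ d) → (c → not d))) = max(0.99, 0) = 0.99
((b → ((a → not d) ∧ not c)) ∧ (((d → d) → d) ∨ ((b ∨ d) → (c → not d)))) = min(0, 0.99) = 0
not ((b → ((a → not d) ∧ not c)) ∧ (((d → d) → d) ∨ ((b ∨ d) → (c → not d)))): Gödel ¬ of 0 = 1 (operand is 0)
not not ((b → ((a → not d) ∧ not c)) ∧ (((d → d) → d) ∨ ((b ∨ d) → (c → not d)))): Gödel ¬ of 1 = 0 (operand ≠ 0)
not not not ((b → ((a → not d) ∧ not c)) ∧ (((d → d) → d) ∨ ((b ∨ d) → (c → not d)))): Gödel ¬ of 0 = 1 (operand is 0)
(not not not ((b → ((a → not d) ∧ not c)) ∧ (((d → d) → d) ∨ ((b ∨ d) → (c → not d)))) ∧ c) = min(1, 0.62) = 0.62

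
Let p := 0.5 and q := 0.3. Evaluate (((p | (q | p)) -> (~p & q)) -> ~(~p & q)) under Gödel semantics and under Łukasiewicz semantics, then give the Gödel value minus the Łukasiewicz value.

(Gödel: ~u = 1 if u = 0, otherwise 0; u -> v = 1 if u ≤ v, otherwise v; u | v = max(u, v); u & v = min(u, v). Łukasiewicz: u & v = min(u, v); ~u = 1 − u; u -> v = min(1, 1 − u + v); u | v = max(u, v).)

Gödel evaluation:
  (q | p) = max(0.3, 0.5) = 0.5
  (p | (q | p)) = max(0.5, 0.5) = 0.5
  ~p: Gödel ¬ of 0.5 = 0 (operand ≠ 0)
  (~p & q) = min(0, 0.3) = 0
  ((p | (q | p)) -> (~p & q)): 0.5 > 0, so result = 0
  ~p: Gödel ¬ of 0.5 = 0 (operand ≠ 0)
  (~p & q) = min(0, 0.3) = 0
  ~(~p & q): Gödel ¬ of 0 = 1 (operand is 0)
  (((p | (q | p)) -> (~p & q)) -> ~(~p & q)): 0 ≤ 1, so result = 1
  Gödel value = 1
Łukasiewicz evaluation:
  (q | p) = max(0.3, 0.5) = 0.5
  (p | (q | p)) = max(0.5, 0.5) = 0.5
  ~p: Łukasiewicz ¬ gives 1 − 0.5 = 0.5
  (~p & q) = min(0.5, 0.3) = 0.3
  ((p | (q | p)) -> (~p & q)): min(1, 1 − 0.5 + 0.3) = 0.8
  ~p: Łukasiewicz ¬ gives 1 − 0.5 = 0.5
  (~p & q) = min(0.5, 0.3) = 0.3
  ~(~p & q): Łukasiewicz ¬ gives 1 − 0.3 = 0.7
  (((p | (q | p)) -> (~p & q)) -> ~(~p & q)): min(1, 1 − 0.8 + 0.7) = 0.9
  Łukasiewicz value = 0.9
Difference: 1 − 0.9 = 0.10

0.10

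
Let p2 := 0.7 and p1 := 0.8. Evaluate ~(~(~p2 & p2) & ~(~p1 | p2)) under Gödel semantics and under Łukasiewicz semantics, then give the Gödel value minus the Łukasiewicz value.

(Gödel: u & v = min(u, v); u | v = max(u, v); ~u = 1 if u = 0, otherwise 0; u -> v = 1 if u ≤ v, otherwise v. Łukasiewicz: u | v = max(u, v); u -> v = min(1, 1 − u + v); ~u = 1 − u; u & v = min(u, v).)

0.30

Gödel evaluation:
  ~p2: Gödel ¬ of 0.7 = 0 (operand ≠ 0)
  (~p2 & p2) = min(0, 0.7) = 0
  ~(~p2 & p2): Gödel ¬ of 0 = 1 (operand is 0)
  ~p1: Gödel ¬ of 0.8 = 0 (operand ≠ 0)
  (~p1 | p2) = max(0, 0.7) = 0.7
  ~(~p1 | p2): Gödel ¬ of 0.7 = 0 (operand ≠ 0)
  (~(~p2 & p2) & ~(~p1 | p2)) = min(1, 0) = 0
  ~(~(~p2 & p2) & ~(~p1 | p2)): Gödel ¬ of 0 = 1 (operand is 0)
  Gödel value = 1
Łukasiewicz evaluation:
  ~p2: Łukasiewicz ¬ gives 1 − 0.7 = 0.3
  (~p2 & p2) = min(0.3, 0.7) = 0.3
  ~(~p2 & p2): Łukasiewicz ¬ gives 1 − 0.3 = 0.7
  ~p1: Łukasiewicz ¬ gives 1 − 0.8 = 0.2
  (~p1 | p2) = max(0.2, 0.7) = 0.7
  ~(~p1 | p2): Łukasiewicz ¬ gives 1 − 0.7 = 0.3
  (~(~p2 & p2) & ~(~p1 | p2)) = min(0.7, 0.3) = 0.3
  ~(~(~p2 & p2) & ~(~p1 | p2)): Łukasiewicz ¬ gives 1 − 0.3 = 0.7
  Łukasiewicz value = 0.7
Difference: 1 − 0.7 = 0.30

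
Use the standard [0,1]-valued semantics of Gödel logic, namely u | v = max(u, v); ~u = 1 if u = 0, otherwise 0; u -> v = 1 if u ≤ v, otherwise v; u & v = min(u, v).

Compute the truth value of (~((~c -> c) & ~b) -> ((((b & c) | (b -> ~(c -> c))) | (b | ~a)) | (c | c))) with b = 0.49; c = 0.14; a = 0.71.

~c: Gödel ¬ of 0.14 = 0 (operand ≠ 0)
(~c -> c): 0 ≤ 0.14, so result = 1
~b: Gödel ¬ of 0.49 = 0 (operand ≠ 0)
((~c -> c) & ~b) = min(1, 0) = 0
~((~c -> c) & ~b): Gödel ¬ of 0 = 1 (operand is 0)
(b & c) = min(0.49, 0.14) = 0.14
(c -> c): 0.14 ≤ 0.14, so result = 1
~(c -> c): Gödel ¬ of 1 = 0 (operand ≠ 0)
(b -> ~(c -> c)): 0.49 > 0, so result = 0
((b & c) | (b -> ~(c -> c))) = max(0.14, 0) = 0.14
~a: Gödel ¬ of 0.71 = 0 (operand ≠ 0)
(b | ~a) = max(0.49, 0) = 0.49
(((b & c) | (b -> ~(c -> c))) | (b | ~a)) = max(0.14, 0.49) = 0.49
(c | c) = max(0.14, 0.14) = 0.14
((((b & c) | (b -> ~(c -> c))) | (b | ~a)) | (c | c)) = max(0.49, 0.14) = 0.49
(~((~c -> c) & ~b) -> ((((b & c) | (b -> ~(c -> c))) | (b | ~a)) | (c | c))): 1 > 0.49, so result = 0.49

0.49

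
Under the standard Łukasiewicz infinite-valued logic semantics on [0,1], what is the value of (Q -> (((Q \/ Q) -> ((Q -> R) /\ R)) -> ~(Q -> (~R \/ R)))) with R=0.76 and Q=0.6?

0.40

(Q \/ Q) = max(0.6, 0.6) = 0.6
(Q -> R): min(1, 1 − 0.6 + 0.76) = 1
((Q -> R) /\ R) = min(1, 0.76) = 0.76
((Q \/ Q) -> ((Q -> R) /\ R)): min(1, 1 − 0.6 + 0.76) = 1
~R: Łukasiewicz ¬ gives 1 − 0.76 = 0.24
(~R \/ R) = max(0.24, 0.76) = 0.76
(Q -> (~R \/ R)): min(1, 1 − 0.6 + 0.76) = 1
~(Q -> (~R \/ R)): Łukasiewicz ¬ gives 1 − 1 = 0
(((Q \/ Q) -> ((Q -> R) /\ R)) -> ~(Q -> (~R \/ R))): min(1, 1 − 1 + 0) = 0
(Q -> (((Q \/ Q) -> ((Q -> R) /\ R)) -> ~(Q -> (~R \/ R)))): min(1, 1 − 0.6 + 0) = 0.4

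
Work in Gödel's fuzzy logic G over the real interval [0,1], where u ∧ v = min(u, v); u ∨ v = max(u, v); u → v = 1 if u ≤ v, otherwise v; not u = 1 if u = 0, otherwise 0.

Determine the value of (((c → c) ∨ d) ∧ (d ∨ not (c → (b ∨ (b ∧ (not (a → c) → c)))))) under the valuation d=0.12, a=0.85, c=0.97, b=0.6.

(c → c): 0.97 ≤ 0.97, so result = 1
((c → c) ∨ d) = max(1, 0.12) = 1
(a → c): 0.85 ≤ 0.97, so result = 1
not (a → c): Gödel ¬ of 1 = 0 (operand ≠ 0)
(not (a → c) → c): 0 ≤ 0.97, so result = 1
(b ∧ (not (a → c) → c)) = min(0.6, 1) = 0.6
(b ∨ (b ∧ (not (a → c) → c))) = max(0.6, 0.6) = 0.6
(c → (b ∨ (b ∧ (not (a → c) → c)))): 0.97 > 0.6, so result = 0.6
not (c → (b ∨ (b ∧ (not (a → c) → c)))): Gödel ¬ of 0.6 = 0 (operand ≠ 0)
(d ∨ not (c → (b ∨ (b ∧ (not (a → c) → c))))) = max(0.12, 0) = 0.12
(((c → c) ∨ d) ∧ (d ∨ not (c → (b ∨ (b ∧ (not (a → c) → c)))))) = min(1, 0.12) = 0.12

0.12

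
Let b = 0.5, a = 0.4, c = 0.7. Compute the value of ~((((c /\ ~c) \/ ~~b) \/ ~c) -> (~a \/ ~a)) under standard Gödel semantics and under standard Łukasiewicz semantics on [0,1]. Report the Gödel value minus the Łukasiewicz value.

Gödel evaluation:
  ~c: Gödel ¬ of 0.7 = 0 (operand ≠ 0)
  (c /\ ~c) = min(0.7, 0) = 0
  ~b: Gödel ¬ of 0.5 = 0 (operand ≠ 0)
  ~~b: Gödel ¬ of 0 = 1 (operand is 0)
  ((c /\ ~c) \/ ~~b) = max(0, 1) = 1
  ~c: Gödel ¬ of 0.7 = 0 (operand ≠ 0)
  (((c /\ ~c) \/ ~~b) \/ ~c) = max(1, 0) = 1
  ~a: Gödel ¬ of 0.4 = 0 (operand ≠ 0)
  ~a: Gödel ¬ of 0.4 = 0 (operand ≠ 0)
  (~a \/ ~a) = max(0, 0) = 0
  ((((c /\ ~c) \/ ~~b) \/ ~c) -> (~a \/ ~a)): 1 > 0, so result = 0
  ~((((c /\ ~c) \/ ~~b) \/ ~c) -> (~a \/ ~a)): Gödel ¬ of 0 = 1 (operand is 0)
  Gödel value = 1
Łukasiewicz evaluation:
  ~c: Łukasiewicz ¬ gives 1 − 0.7 = 0.3
  (c /\ ~c) = min(0.7, 0.3) = 0.3
  ~b: Łukasiewicz ¬ gives 1 − 0.5 = 0.5
  ~~b: Łukasiewicz ¬ gives 1 − 0.5 = 0.5
  ((c /\ ~c) \/ ~~b) = max(0.3, 0.5) = 0.5
  ~c: Łukasiewicz ¬ gives 1 − 0.7 = 0.3
  (((c /\ ~c) \/ ~~b) \/ ~c) = max(0.5, 0.3) = 0.5
  ~a: Łukasiewicz ¬ gives 1 − 0.4 = 0.6
  ~a: Łukasiewicz ¬ gives 1 − 0.4 = 0.6
  (~a \/ ~a) = max(0.6, 0.6) = 0.6
  ((((c /\ ~c) \/ ~~b) \/ ~c) -> (~a \/ ~a)): min(1, 1 − 0.5 + 0.6) = 1
  ~((((c /\ ~c) \/ ~~b) \/ ~c) -> (~a \/ ~a)): Łukasiewicz ¬ gives 1 − 1 = 0
  Łukasiewicz value = 0
Difference: 1 − 0 = 1.00

1.00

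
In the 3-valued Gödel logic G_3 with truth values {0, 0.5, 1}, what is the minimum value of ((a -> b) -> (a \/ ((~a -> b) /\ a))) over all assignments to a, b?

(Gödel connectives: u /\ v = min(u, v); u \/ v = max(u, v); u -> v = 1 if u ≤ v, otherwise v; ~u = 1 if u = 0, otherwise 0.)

The minimum is attained at a = 0, b = 0:
  (a -> b): 0 ≤ 0, so result = 1
  ~a: Gödel ¬ of 0 = 1 (operand is 0)
  (~a -> b): 1 > 0, so result = 0
  ((~a -> b) /\ a) = min(0, 0) = 0
  (a \/ ((~a -> b) /\ a)) = max(0, 0) = 0
  ((a -> b) -> (a \/ ((~a -> b) /\ a))): 1 > 0, so result = 0
Checking all 9 assignments confirms none give a value below 0.00.

0.00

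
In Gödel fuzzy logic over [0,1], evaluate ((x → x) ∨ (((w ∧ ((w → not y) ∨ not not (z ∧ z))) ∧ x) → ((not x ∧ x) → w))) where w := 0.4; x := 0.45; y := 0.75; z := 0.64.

1.00

(x → x): 0.45 ≤ 0.45, so result = 1
not y: Gödel ¬ of 0.75 = 0 (operand ≠ 0)
(w → not y): 0.4 > 0, so result = 0
(z ∧ z) = min(0.64, 0.64) = 0.64
not (z ∧ z): Gödel ¬ of 0.64 = 0 (operand ≠ 0)
not not (z ∧ z): Gödel ¬ of 0 = 1 (operand is 0)
((w → not y) ∨ not not (z ∧ z)) = max(0, 1) = 1
(w ∧ ((w → not y) ∨ not not (z ∧ z))) = min(0.4, 1) = 0.4
((w ∧ ((w → not y) ∨ not not (z ∧ z))) ∧ x) = min(0.4, 0.45) = 0.4
not x: Gödel ¬ of 0.45 = 0 (operand ≠ 0)
(not x ∧ x) = min(0, 0.45) = 0
((not x ∧ x) → w): 0 ≤ 0.4, so result = 1
(((w ∧ ((w → not y) ∨ not not (z ∧ z))) ∧ x) → ((not x ∧ x) → w)): 0.4 ≤ 1, so result = 1
((x → x) ∨ (((w ∧ ((w → not y) ∨ not not (z ∧ z))) ∧ x) → ((not x ∧ x) → w))) = max(1, 1) = 1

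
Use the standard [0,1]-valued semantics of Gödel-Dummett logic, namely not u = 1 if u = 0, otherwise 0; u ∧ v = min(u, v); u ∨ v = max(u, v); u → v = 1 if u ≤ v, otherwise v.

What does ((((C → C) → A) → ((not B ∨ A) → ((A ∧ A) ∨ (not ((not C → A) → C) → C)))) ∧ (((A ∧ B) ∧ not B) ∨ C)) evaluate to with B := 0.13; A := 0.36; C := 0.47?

0.47

(C → C): 0.47 ≤ 0.47, so result = 1
((C → C) → A): 1 > 0.36, so result = 0.36
not B: Gödel ¬ of 0.13 = 0 (operand ≠ 0)
(not B ∨ A) = max(0, 0.36) = 0.36
(A ∧ A) = min(0.36, 0.36) = 0.36
not C: Gödel ¬ of 0.47 = 0 (operand ≠ 0)
(not C → A): 0 ≤ 0.36, so result = 1
((not C → A) → C): 1 > 0.47, so result = 0.47
not ((not C → A) → C): Gödel ¬ of 0.47 = 0 (operand ≠ 0)
(not ((not C → A) → C) → C): 0 ≤ 0.47, so result = 1
((A ∧ A) ∨ (not ((not C → A) → C) → C)) = max(0.36, 1) = 1
((not B ∨ A) → ((A ∧ A) ∨ (not ((not C → A) → C) → C))): 0.36 ≤ 1, so result = 1
(((C → C) → A) → ((not B ∨ A) → ((A ∧ A) ∨ (not ((not C → A) → C) → C)))): 0.36 ≤ 1, so result = 1
(A ∧ B) = min(0.36, 0.13) = 0.13
not B: Gödel ¬ of 0.13 = 0 (operand ≠ 0)
((A ∧ B) ∧ not B) = min(0.13, 0) = 0
(((A ∧ B) ∧ not B) ∨ C) = max(0, 0.47) = 0.47
((((C → C) → A) → ((not B ∨ A) → ((A ∧ A) ∨ (not ((not C → A) → C) → C)))) ∧ (((A ∧ B) ∧ not B) ∨ C)) = min(1, 0.47) = 0.47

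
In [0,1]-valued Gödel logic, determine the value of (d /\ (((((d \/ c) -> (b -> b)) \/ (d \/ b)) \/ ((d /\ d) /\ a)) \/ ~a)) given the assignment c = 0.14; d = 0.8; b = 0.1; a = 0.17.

0.80

(d \/ c) = max(0.8, 0.14) = 0.8
(b -> b): 0.1 ≤ 0.1, so result = 1
((d \/ c) -> (b -> b)): 0.8 ≤ 1, so result = 1
(d \/ b) = max(0.8, 0.1) = 0.8
(((d \/ c) -> (b -> b)) \/ (d \/ b)) = max(1, 0.8) = 1
(d /\ d) = min(0.8, 0.8) = 0.8
((d /\ d) /\ a) = min(0.8, 0.17) = 0.17
((((d \/ c) -> (b -> b)) \/ (d \/ b)) \/ ((d /\ d) /\ a)) = max(1, 0.17) = 1
~a: Gödel ¬ of 0.17 = 0 (operand ≠ 0)
(((((d \/ c) -> (b -> b)) \/ (d \/ b)) \/ ((d /\ d) /\ a)) \/ ~a) = max(1, 0) = 1
(d /\ (((((d \/ c) -> (b -> b)) \/ (d \/ b)) \/ ((d /\ d) /\ a)) \/ ~a)) = min(0.8, 1) = 0.8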